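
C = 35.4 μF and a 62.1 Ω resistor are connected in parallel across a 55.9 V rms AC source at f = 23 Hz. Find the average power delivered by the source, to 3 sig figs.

ω = 2πf = 144.5 rad/s
X_C = 1/(ωC) = 195 Ω
Parallel: admittances add. Y = 1/R + jωC
Y = (0.0161 + j0.00512) S
|Y| = 0.0169 S → |Z| = 1/|Y| = 59.2 Ω, ∠Z = −∠Y = -17.6°
I = V/|Z| = 944 mA
P = VI cos φ = 55.9 × 0.944 × cos(-17.6°) = 50.3 W

50.3 W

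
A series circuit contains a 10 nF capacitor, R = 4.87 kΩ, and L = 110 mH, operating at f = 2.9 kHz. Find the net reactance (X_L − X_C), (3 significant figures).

ω = 2πf = 18220 rad/s
X_L = ωL = 2000 Ω
X_C = 1/(ωC) = 5490 Ω
X = 2000 − 5490 = -3480 Ω

-3480 Ω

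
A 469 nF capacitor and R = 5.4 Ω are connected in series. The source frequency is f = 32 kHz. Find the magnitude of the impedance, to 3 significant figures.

ω = 2πf = 201100 rad/s
X_C = 1/(ωC) = 10.6 Ω
Z = 5.40 − j10.6 Ω
|Z| = √(5.40² + 10.6²) = 11.9 Ω

11.9 Ω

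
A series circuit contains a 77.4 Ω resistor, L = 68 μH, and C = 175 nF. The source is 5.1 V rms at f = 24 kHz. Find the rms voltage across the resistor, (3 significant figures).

4.80 V

ω = 2πf = 150800 rad/s
X_L = ωL = 10.3 Ω
X_C = 1/(ωC) = 37.9 Ω
Net reactance X = X_L − X_C = -27.6 Ω
Z = 77.4 − j27.6 Ω
|Z| = √(77.4² + 27.6²) = 82.2 Ω
I = V/|Z| = 62.1 mA
V_R = I·|Z_R| = 0.0621 × 77.4 = 4.80 V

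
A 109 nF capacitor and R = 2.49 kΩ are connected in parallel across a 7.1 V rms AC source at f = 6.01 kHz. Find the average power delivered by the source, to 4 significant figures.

20.24 mW

ω = 2πf = 37760 rad/s
X_C = 1/(ωC) = 243.0 Ω
Parallel: admittances add. Y = 1/R + jωC
Y = (0.0004016 + j0.004116) S
|Y| = 0.004136 S → |Z| = 1/|Y| = 241.8 Ω, ∠Z = −∠Y = -84.43°
I = V/|Z| = 29.36 mA
P = VI cos φ = 7.1 × 0.02936 × cos(-84.43°) = 20.24 mW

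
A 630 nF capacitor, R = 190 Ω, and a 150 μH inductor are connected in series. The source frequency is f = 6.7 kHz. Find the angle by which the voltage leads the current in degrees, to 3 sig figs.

-9.38°

ω = 2πf = 42100 rad/s
X_L = ωL = 6.31 Ω
X_C = 1/(ωC) = 37.7 Ω
Net reactance X = X_L − X_C = -31.4 Ω
Z = 190 − j31.4 Ω
|Z| = √(190² + 31.4²) = 193 Ω
∠Z = arctan(-31.4/190) = -9.38°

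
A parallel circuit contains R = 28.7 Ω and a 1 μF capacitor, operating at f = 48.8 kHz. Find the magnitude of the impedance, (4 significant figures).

ω = 2πf = 306600 rad/s
X_C = 1/(ωC) = 3.261 Ω
Parallel: admittances add. Y = 1/R + jωC
Y = (0.03484 + j0.3066) S
|Y| = 0.3086 S → |Z| = 1/|Y| = 3.241 Ω, ∠Z = −∠Y = -83.52°

3.241 Ω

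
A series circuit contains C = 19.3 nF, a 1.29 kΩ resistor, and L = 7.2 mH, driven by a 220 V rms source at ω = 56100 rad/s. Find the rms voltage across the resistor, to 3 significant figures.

204 V

X_L = ωL = 404 Ω
X_C = 1/(ωC) = 924 Ω
Net reactance X = X_L − X_C = -520 Ω
Z = 1290 − j520 Ω
|Z| = √(1290² + 520²) = 1390 Ω
I = V/|Z| = 158 mA
V_R = I·|Z_R| = 0.158 × 1290 = 204 V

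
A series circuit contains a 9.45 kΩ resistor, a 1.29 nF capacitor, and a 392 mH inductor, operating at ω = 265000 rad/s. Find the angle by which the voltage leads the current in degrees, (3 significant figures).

84.7°

X_L = ωL = 104000 Ω
X_C = 1/(ωC) = 2930 Ω
Net reactance X = X_L − X_C = 101000 Ω
Z = 9450 + j101000 Ω
|Z| = √(9450² + 101000²) = 101000 Ω
∠Z = arctan(101000/9450) = 84.7°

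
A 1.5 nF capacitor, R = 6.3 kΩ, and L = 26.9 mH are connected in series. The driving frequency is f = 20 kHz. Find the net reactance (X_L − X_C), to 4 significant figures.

ω = 2πf = 125700 rad/s
X_L = ωL = 3380 Ω
X_C = 1/(ωC) = 5305 Ω
X = 3380 − 5305 = -1925 Ω

-1925 Ω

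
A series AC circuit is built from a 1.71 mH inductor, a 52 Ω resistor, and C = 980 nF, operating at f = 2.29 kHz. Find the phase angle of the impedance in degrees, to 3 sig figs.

ω = 2πf = 14390 rad/s
X_L = ωL = 24.6 Ω
X_C = 1/(ωC) = 70.9 Ω
Net reactance X = X_L − X_C = -46.3 Ω
Z = 52.0 − j46.3 Ω
|Z| = √(52.0² + 46.3²) = 69.6 Ω
∠Z = arctan(-46.3/52.0) = -41.7°

-41.7°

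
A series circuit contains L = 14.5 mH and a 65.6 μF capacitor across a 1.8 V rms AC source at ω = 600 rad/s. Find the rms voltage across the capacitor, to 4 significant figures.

X_L = ωL = 8.700 Ω
X_C = 1/(ωC) = 25.41 Ω
Net reactance X = X_L − X_C = -16.71 Ω
Z = − j16.71 Ω
|Z| = √(0² + 16.71²) = 16.71 Ω
I = V/|Z| = 107.7 mA
V_C = I·|Z_C| = 0.1077 × 25.41 = 2.737 V

2.737 V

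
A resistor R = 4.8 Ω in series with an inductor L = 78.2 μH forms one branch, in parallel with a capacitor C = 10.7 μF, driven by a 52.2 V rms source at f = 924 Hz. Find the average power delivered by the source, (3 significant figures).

563 W

ω = 2πf = 5806 rad/s
X_L = ωL = 0.454 Ω
X_C = 1/(ωC) = 16.1 Ω
Branch 1 (R+jX_L): Z₁ = 4.80 + j0.454 Ω, |Z₁| = 4.82 Ω
Branch 2 (−jX_C): Z₂ = −j16.1 Ω
Parallel: Z = Z₁Z₂/(Z₁+Z₂), |Z| = 4.74 Ω, ∠Z = -11.7°
I = V/|Z| = 11.0 A
P = VI cos φ = 52.2 × 11.0 × cos(-11.7°) = 563 W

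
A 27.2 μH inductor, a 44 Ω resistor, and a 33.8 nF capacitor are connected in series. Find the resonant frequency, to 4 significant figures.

ω₀ = 1/√(LC) = 1/√(2.72e-05 × 3.38e-08) = 1.043e+06 rad/s
f₀ = ω₀/(2π) = 166.0 kHz

166.0 kHz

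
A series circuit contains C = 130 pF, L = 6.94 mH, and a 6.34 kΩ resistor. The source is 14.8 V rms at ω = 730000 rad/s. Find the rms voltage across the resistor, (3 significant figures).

11.2 V

X_L = ωL = 5070 Ω
X_C = 1/(ωC) = 10500 Ω
Net reactance X = X_L − X_C = -5470 Ω
Z = 6340 − j5470 Ω
|Z| = √(6340² + 5470²) = 8370 Ω
I = V/|Z| = 1.77 mA
V_R = I·|Z_R| = 0.00177 × 6340 = 11.2 V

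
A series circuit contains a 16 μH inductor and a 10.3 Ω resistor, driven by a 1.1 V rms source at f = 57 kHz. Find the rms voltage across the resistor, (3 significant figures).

ω = 2πf = 358100 rad/s
X_L = ωL = 5.73 Ω
Z = 10.3 + j5.73 Ω
|Z| = √(10.3² + 5.73²) = 11.8 Ω
I = V/|Z| = 93.3 mA
V_R = I·|Z_R| = 0.0933 × 10.3 = 0.961 V

0.961 V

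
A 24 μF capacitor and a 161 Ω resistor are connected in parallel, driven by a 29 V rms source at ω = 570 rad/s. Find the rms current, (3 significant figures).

X_C = 1/(ωC) = 73.1 Ω
Parallel: admittances add. Y = 1/R + jωC
Y = (0.00621 + j0.0137) S
|Y| = 0.0150 S → |Z| = 1/|Y| = 66.6 Ω, ∠Z = −∠Y = -65.6°
I = V/|Z| = 29/66.6 = 436 mA

436 mA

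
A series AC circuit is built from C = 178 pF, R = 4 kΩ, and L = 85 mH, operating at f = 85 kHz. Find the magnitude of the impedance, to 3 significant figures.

ω = 2πf = 534100 rad/s
X_L = ωL = 45400 Ω
X_C = 1/(ωC) = 10500 Ω
Net reactance X = X_L − X_C = 34900 Ω
Z = 4000 + j34900 Ω
|Z| = √(4000² + 34900²) = 35100 Ω

35100 Ω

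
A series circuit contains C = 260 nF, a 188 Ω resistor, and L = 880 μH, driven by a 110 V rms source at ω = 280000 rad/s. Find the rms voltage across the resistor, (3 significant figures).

69.1 V

X_L = ωL = 246 Ω
X_C = 1/(ωC) = 13.7 Ω
Net reactance X = X_L − X_C = 233 Ω
Z = 188 + j233 Ω
|Z| = √(188² + 233²) = 299 Ω
I = V/|Z| = 368 mA
V_R = I·|Z_R| = 0.368 × 188 = 69.1 V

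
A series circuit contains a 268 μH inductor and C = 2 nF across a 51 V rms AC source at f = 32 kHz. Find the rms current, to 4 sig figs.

ω = 2πf = 201100 rad/s
X_L = ωL = 53.88 Ω
X_C = 1/(ωC) = 2487 Ω
Net reactance X = X_L − X_C = -2433 Ω
Z = − j2433 Ω
|Z| = √(0² + 2433²) = 2433 Ω
I = V/|Z| = 51/2433 = 20.96 mA

20.96 mA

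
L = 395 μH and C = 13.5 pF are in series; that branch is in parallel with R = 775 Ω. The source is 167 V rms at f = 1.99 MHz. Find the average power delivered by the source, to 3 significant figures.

ω = 2πf = 1.25e+07 rad/s
X_L = ωL = 4940 Ω
X_C = 1/(ωC) = 5920 Ω
Branch 1: Z₁ = R = 775 Ω
Branch 2 (series LC): Z₂ = j(X_L − X_C) = −j985 Ω
Parallel: Z = Z₁Z₂/(Z₁+Z₂), |Z| = 609 Ω, ∠Z = -38.2°
I = V/|Z| = 274 mA
P = VI cos φ = 167 × 0.274 × cos(-38.2°) = 36.0 W

36.0 W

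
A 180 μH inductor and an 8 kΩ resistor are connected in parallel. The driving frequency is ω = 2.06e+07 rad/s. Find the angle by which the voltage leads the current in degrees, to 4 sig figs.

X_L = ωL = 3708 Ω
Parallel: admittances add. Y = 1/R + 1/(jωL)
Y = (0.0001250 − j0.0002697) S
|Y| = 0.0002972 S → |Z| = 1/|Y| = 3364 Ω, ∠Z = −∠Y = 65.13°

65.13°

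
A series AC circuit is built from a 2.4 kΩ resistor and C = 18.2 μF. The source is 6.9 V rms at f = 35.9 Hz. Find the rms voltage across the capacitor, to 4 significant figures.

ω = 2πf = 225.6 rad/s
X_C = 1/(ωC) = 243.6 Ω
Z = 2400 − j243.6 Ω
|Z| = √(2400² + 243.6²) = 2412 Ω
I = V/|Z| = 2.860 mA
V_C = I·|Z_C| = 0.002860 × 243.6 = 0.6967 V

0.6967 V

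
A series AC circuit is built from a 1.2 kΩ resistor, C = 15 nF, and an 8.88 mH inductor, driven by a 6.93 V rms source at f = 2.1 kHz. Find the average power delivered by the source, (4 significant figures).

2.234 mW

ω = 2πf = 13190 rad/s
X_L = ωL = 117.2 Ω
X_C = 1/(ωC) = 5053 Ω
Net reactance X = X_L − X_C = -4935 Ω
Z = 1200 − j4935 Ω
|Z| = √(1200² + 4935²) = 5079 Ω
∠Z = arctan(-4935/1200) = -76.33°
I = V/|Z| = 1.364 mA
P = VI cos φ = 6.93 × 0.001364 × cos(-76.33°) = 2.234 mW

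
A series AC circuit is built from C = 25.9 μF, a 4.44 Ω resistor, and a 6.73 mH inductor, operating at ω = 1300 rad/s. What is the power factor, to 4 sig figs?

0.2073

X_L = ωL = 8.749 Ω
X_C = 1/(ωC) = 29.70 Ω
Net reactance X = X_L − X_C = -20.95 Ω
Z = 4.440 − j20.95 Ω
|Z| = √(4.440² + 20.95²) = 21.42 Ω
∠Z = arctan(-20.95/4.440) = -78.03°
cos φ = cos(-78.03°) = 0.2073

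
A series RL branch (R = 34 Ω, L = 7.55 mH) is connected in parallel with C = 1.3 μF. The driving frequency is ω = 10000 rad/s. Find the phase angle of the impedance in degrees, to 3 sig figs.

-21.8°

X_L = ωL = 75.5 Ω
X_C = 1/(ωC) = 76.9 Ω
Branch 1 (R+jX_L): Z₁ = 34.0 + j75.5 Ω, |Z₁| = 82.8 Ω
Branch 2 (−jX_C): Z₂ = −j76.9 Ω
Parallel: Z = Z₁Z₂/(Z₁+Z₂), |Z| = 187 Ω, ∠Z = -21.8°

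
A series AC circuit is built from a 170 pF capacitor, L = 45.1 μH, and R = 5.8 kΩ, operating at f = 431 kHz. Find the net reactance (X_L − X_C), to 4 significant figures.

ω = 2πf = 2.708e+06 rad/s
X_L = ωL = 122.1 Ω
X_C = 1/(ωC) = 2172 Ω
X = 122.1 − 2172 = -2050 Ω

-2050 Ω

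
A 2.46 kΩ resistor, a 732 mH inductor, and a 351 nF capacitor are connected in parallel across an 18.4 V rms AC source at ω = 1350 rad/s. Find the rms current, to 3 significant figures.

12.4 mA

X_L = ωL = 988 Ω
X_C = 1/(ωC) = 2110 Ω
Parallel: admittances add. Y = 1/R + 1/(jωL) + jωC
Y = (0.000407 − j0.000538) S
|Y| = 0.000674 S → |Z| = 1/|Y| = 1480 Ω, ∠Z = −∠Y = 52.9°
I = V/|Z| = 18.4/1480 = 12.4 mA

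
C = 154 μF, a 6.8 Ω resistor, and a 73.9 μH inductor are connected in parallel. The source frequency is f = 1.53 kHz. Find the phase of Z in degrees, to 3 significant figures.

-26.3°

ω = 2πf = 9613 rad/s
X_L = ωL = 0.710 Ω
X_C = 1/(ωC) = 0.675 Ω
Parallel: admittances add. Y = 1/R + 1/(jωL) + jωC
Y = (0.147 + j0.0728) S
|Y| = 0.164 S → |Z| = 1/|Y| = 6.09 Ω, ∠Z = −∠Y = -26.3°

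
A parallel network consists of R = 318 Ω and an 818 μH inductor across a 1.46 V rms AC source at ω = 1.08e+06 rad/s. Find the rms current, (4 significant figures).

X_L = ωL = 883.4 Ω
Parallel: admittances add. Y = 1/R + 1/(jωL)
Y = (0.003145 − j0.001132) S
|Y| = 0.003342 S → |Z| = 1/|Y| = 299.2 Ω, ∠Z = −∠Y = 19.80°
I = V/|Z| = 1.46/299.2 = 4.880 mA

4.880 mA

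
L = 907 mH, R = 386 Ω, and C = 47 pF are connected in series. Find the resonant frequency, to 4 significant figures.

ω₀ = 1/√(LC) = 1/√(0.907 × 4.7e-11) = 153200 rad/s
f₀ = ω₀/(2π) = 24.38 kHz

24.38 kHz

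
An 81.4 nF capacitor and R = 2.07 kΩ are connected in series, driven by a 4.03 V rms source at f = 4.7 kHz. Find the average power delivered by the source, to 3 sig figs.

7.54 mW

ω = 2πf = 29530 rad/s
X_C = 1/(ωC) = 416 Ω
Z = 2070 − j416 Ω
|Z| = √(2070² + 416²) = 2110 Ω
∠Z = arctan(-416/2070) = -11.4°
I = V/|Z| = 1.91 mA
P = VI cos φ = 4.03 × 0.00191 × cos(-11.4°) = 7.54 mW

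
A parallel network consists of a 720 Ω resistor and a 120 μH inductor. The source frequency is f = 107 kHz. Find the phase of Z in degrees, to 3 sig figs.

83.6°

ω = 2πf = 672300 rad/s
X_L = ωL = 80.7 Ω
Parallel: admittances add. Y = 1/R + 1/(jωL)
Y = (0.00139 − j0.0124) S
|Y| = 0.0125 S → |Z| = 1/|Y| = 80.2 Ω, ∠Z = −∠Y = 83.6°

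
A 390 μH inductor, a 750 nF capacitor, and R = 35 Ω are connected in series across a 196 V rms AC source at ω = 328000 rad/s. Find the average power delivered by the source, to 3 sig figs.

81.2 W

X_L = ωL = 128 Ω
X_C = 1/(ωC) = 4.07 Ω
Net reactance X = X_L − X_C = 124 Ω
Z = 35.0 + j124 Ω
|Z| = √(35.0² + 124²) = 129 Ω
∠Z = arctan(124/35.0) = 74.2°
I = V/|Z| = 1.52 A
P = VI cos φ = 196 × 1.52 × cos(74.2°) = 81.2 W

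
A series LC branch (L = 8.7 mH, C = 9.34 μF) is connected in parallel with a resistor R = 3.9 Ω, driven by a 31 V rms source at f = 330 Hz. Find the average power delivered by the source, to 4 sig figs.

246.4 W

ω = 2πf = 2073 rad/s
X_L = ωL = 18.04 Ω
X_C = 1/(ωC) = 51.64 Ω
Branch 1: Z₁ = R = 3.900 Ω
Branch 2 (series LC): Z₂ = j(X_L − X_C) = −j33.60 Ω
Parallel: Z = Z₁Z₂/(Z₁+Z₂), |Z| = 3.874 Ω, ∠Z = -6.621°
I = V/|Z| = 8.002 A
P = VI cos φ = 31 × 8.002 × cos(-6.621°) = 246.4 W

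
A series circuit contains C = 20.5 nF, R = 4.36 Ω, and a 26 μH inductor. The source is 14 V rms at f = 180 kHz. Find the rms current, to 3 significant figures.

972 mA

ω = 2πf = 1.131e+06 rad/s
X_L = ωL = 29.4 Ω
X_C = 1/(ωC) = 43.1 Ω
Net reactance X = X_L − X_C = -13.7 Ω
Z = 4.36 − j13.7 Ω
|Z| = √(4.36² + 13.7²) = 14.4 Ω
I = V/|Z| = 14/14.4 = 972 mA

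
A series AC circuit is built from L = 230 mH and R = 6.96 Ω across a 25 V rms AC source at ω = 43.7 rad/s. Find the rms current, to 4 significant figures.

2.045 A

X_L = ωL = 10.05 Ω
Z = 6.960 + j10.05 Ω
|Z| = √(6.960² + 10.05²) = 12.23 Ω
I = V/|Z| = 25/12.23 = 2.045 A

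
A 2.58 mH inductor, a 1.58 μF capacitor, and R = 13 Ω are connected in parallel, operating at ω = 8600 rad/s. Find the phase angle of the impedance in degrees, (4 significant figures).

X_L = ωL = 22.19 Ω
X_C = 1/(ωC) = 73.59 Ω
Parallel: admittances add. Y = 1/R + 1/(jωL) + jωC
Y = (0.07692 − j0.03148) S
|Y| = 0.08312 S → |Z| = 1/|Y| = 12.03 Ω, ∠Z = −∠Y = 22.26°

22.26°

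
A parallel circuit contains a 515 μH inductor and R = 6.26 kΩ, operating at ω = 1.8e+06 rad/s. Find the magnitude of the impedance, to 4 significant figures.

917.0 Ω

X_L = ωL = 927.0 Ω
Parallel: admittances add. Y = 1/R + 1/(jωL)
Y = (0.0001597 − j0.001079) S
|Y| = 0.001091 S → |Z| = 1/|Y| = 917.0 Ω, ∠Z = −∠Y = 81.58°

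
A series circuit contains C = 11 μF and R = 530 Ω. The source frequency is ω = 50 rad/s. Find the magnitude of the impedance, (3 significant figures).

X_C = 1/(ωC) = 1820 Ω
Z = 530 − j1820 Ω
|Z| = √(530² + 1820²) = 1890 Ω

1890 Ω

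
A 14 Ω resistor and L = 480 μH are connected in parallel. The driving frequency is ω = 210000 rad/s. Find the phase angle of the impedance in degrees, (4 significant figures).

7.907°

X_L = ωL = 100.8 Ω
Parallel: admittances add. Y = 1/R + 1/(jωL)
Y = (0.07143 − j0.009921) S
|Y| = 0.07211 S → |Z| = 1/|Y| = 13.87 Ω, ∠Z = −∠Y = 7.907°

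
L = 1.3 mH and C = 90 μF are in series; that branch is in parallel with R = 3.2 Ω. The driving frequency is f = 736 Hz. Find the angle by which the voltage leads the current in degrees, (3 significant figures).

41.6°

ω = 2πf = 4624 rad/s
X_L = ωL = 6.01 Ω
X_C = 1/(ωC) = 2.40 Ω
Branch 1: Z₁ = R = 3.20 Ω
Branch 2 (series LC): Z₂ = j(X_L − X_C) = j3.61 Ω
Parallel: Z = Z₁Z₂/(Z₁+Z₂), |Z| = 2.39 Ω, ∠Z = 41.6°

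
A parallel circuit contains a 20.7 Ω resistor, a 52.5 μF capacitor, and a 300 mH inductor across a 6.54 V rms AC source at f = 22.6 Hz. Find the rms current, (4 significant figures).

332.9 mA

ω = 2πf = 142.0 rad/s
X_L = ωL = 42.60 Ω
X_C = 1/(ωC) = 134.1 Ω
Parallel: admittances add. Y = 1/R + 1/(jωL) + jωC
Y = (0.04831 − j0.01602) S
|Y| = 0.05090 S → |Z| = 1/|Y| = 19.65 Ω, ∠Z = −∠Y = 18.35°
I = V/|Z| = 6.54/19.65 = 332.9 mA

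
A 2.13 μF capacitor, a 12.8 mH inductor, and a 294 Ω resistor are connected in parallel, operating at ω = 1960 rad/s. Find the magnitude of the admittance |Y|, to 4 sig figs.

X_L = ωL = 25.09 Ω
X_C = 1/(ωC) = 239.5 Ω
Parallel: admittances add. Y = 1/R + 1/(jωL) + jωC
Y = (0.003401 − j0.03568) S
|Y| = 0.03585 S → |Z| = 1/|Y| = 27.90 Ω, ∠Z = −∠Y = 84.56°

35.85 mS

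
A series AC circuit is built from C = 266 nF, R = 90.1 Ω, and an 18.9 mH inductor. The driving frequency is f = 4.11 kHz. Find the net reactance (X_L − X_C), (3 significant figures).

ω = 2πf = 25820 rad/s
X_L = ωL = 488 Ω
X_C = 1/(ωC) = 146 Ω
X = 488 − 146 = 342 Ω

342 Ω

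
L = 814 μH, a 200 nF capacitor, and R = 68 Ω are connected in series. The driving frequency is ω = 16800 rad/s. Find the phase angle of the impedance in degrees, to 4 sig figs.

-76.53°

X_L = ωL = 13.68 Ω
X_C = 1/(ωC) = 297.6 Ω
Net reactance X = X_L − X_C = -283.9 Ω
Z = 68.00 − j283.9 Ω
|Z| = √(68.00² + 283.9²) = 292.0 Ω
∠Z = arctan(-283.9/68.00) = -76.53°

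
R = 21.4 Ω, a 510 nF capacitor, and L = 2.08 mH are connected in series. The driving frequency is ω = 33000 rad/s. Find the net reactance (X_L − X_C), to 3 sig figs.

9.22 Ω

X_L = ωL = 68.6 Ω
X_C = 1/(ωC) = 59.4 Ω
X = 68.6 − 59.4 = 9.22 Ω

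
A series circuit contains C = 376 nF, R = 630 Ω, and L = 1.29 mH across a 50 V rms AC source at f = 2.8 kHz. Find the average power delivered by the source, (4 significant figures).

ω = 2πf = 17590 rad/s
X_L = ωL = 22.69 Ω
X_C = 1/(ωC) = 151.2 Ω
Net reactance X = X_L − X_C = -128.5 Ω
Z = 630.0 − j128.5 Ω
|Z| = √(630.0² + 128.5²) = 643.0 Ω
∠Z = arctan(-128.5/630.0) = -11.53°
I = V/|Z| = 77.76 mA
P = VI cos φ = 50 × 0.07776 × cos(-11.53°) = 3.810 W

3.810 W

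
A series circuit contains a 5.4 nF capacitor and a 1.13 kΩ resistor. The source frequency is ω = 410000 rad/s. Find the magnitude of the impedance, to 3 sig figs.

X_C = 1/(ωC) = 452 Ω
Z = 1130 − j452 Ω
|Z| = √(1130² + 452²) = 1220 Ω

1220 Ω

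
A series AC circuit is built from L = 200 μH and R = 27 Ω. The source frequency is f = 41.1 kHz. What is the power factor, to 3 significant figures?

ω = 2πf = 258200 rad/s
X_L = ωL = 51.6 Ω
Z = 27.0 + j51.6 Ω
|Z| = √(27.0² + 51.6²) = 58.3 Ω
∠Z = arctan(51.6/27.0) = 62.4°
cos φ = cos(62.4°) = 0.463

0.463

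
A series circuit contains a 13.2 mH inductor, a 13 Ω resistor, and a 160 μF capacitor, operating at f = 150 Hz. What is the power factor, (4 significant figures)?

0.9130

ω = 2πf = 942.5 rad/s
X_L = ωL = 12.44 Ω
X_C = 1/(ωC) = 6.631 Ω
Net reactance X = X_L − X_C = 5.809 Ω
Z = 13.00 + j5.809 Ω
|Z| = √(13.00² + 5.809²) = 14.24 Ω
∠Z = arctan(5.809/13.00) = 24.08°
cos φ = cos(24.08°) = 0.9130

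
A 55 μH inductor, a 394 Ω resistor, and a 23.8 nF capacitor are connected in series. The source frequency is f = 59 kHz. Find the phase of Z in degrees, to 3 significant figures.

ω = 2πf = 370700 rad/s
X_L = ωL = 20.4 Ω
X_C = 1/(ωC) = 113 Ω
Net reactance X = X_L − X_C = -93.0 Ω
Z = 394 − j93.0 Ω
|Z| = √(394² + 93.0²) = 405 Ω
∠Z = arctan(-93.0/394) = -13.3°

-13.3°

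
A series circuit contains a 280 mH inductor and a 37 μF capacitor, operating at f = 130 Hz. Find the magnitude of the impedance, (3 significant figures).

ω = 2πf = 816.8 rad/s
X_L = ωL = 229 Ω
X_C = 1/(ωC) = 33.1 Ω
Net reactance X = X_L − X_C = 196 Ω
Z = j196 Ω
|Z| = √(0² + 196²) = 196 Ω

196 Ω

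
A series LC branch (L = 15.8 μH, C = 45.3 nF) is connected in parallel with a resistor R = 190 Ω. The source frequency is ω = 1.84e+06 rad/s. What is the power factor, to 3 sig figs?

X_L = ωL = 29.1 Ω
X_C = 1/(ωC) = 12.0 Ω
Branch 1: Z₁ = R = 190 Ω
Branch 2 (series LC): Z₂ = j(X_L − X_C) = j17.1 Ω
Parallel: Z = Z₁Z₂/(Z₁+Z₂), |Z| = 17.0 Ω, ∠Z = 84.9°
cos φ = cos(84.9°) = 0.0895

0.0895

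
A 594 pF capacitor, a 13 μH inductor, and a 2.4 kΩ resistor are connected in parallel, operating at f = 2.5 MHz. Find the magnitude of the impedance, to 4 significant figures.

224.6 Ω

ω = 2πf = 1.571e+07 rad/s
X_L = ωL = 204.2 Ω
X_C = 1/(ωC) = 107.2 Ω
Parallel: admittances add. Y = 1/R + 1/(jωL) + jωC
Y = (0.0004167 + j0.004433) S
|Y| = 0.004453 S → |Z| = 1/|Y| = 224.6 Ω, ∠Z = −∠Y = -84.63°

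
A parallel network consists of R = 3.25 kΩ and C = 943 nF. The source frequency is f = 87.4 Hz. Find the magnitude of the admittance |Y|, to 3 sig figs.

602 μS

ω = 2πf = 549.2 rad/s
X_C = 1/(ωC) = 1930 Ω
Parallel: admittances add. Y = 1/R + jωC
Y = (0.000308 + j0.000518) S
|Y| = 0.000602 S → |Z| = 1/|Y| = 1660 Ω, ∠Z = −∠Y = -59.3°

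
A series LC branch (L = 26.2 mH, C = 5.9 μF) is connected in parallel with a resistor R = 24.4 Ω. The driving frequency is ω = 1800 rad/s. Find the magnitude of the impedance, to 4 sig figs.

X_L = ωL = 47.16 Ω
X_C = 1/(ωC) = 94.16 Ω
Branch 1: Z₁ = R = 24.40 Ω
Branch 2 (series LC): Z₂ = j(X_L − X_C) = −j47.00 Ω
Parallel: Z = Z₁Z₂/(Z₁+Z₂), |Z| = 21.66 Ω, ∠Z = -27.44°

21.66 Ω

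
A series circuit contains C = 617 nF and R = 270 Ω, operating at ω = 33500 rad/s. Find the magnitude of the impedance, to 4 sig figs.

X_C = 1/(ωC) = 48.38 Ω
Z = 270.0 − j48.38 Ω
|Z| = √(270.0² + 48.38²) = 274.3 Ω

274.3 Ω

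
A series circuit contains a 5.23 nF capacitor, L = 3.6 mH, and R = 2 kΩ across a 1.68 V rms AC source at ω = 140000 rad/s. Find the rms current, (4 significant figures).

771.4 μA

X_L = ωL = 504.0 Ω
X_C = 1/(ωC) = 1366 Ω
Net reactance X = X_L − X_C = -861.7 Ω
Z = 2000 − j861.7 Ω
|Z| = √(2000² + 861.7²) = 2178 Ω
I = V/|Z| = 1.68/2178 = 771.4 μA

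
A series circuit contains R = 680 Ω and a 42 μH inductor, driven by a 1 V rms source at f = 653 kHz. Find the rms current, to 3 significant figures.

ω = 2πf = 4.103e+06 rad/s
X_L = ωL = 172 Ω
Z = 680 + j172 Ω
|Z| = √(680² + 172²) = 701 Ω
I = V/|Z| = 1/701 = 1.43 mA

1.43 mA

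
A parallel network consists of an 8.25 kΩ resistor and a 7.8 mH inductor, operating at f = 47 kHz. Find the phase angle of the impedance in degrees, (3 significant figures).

74.4°

ω = 2πf = 295300 rad/s
X_L = ωL = 2300 Ω
Parallel: admittances add. Y = 1/R + 1/(jωL)
Y = (0.000121 − j0.000434) S
|Y| = 0.000451 S → |Z| = 1/|Y| = 2220 Ω, ∠Z = −∠Y = 74.4°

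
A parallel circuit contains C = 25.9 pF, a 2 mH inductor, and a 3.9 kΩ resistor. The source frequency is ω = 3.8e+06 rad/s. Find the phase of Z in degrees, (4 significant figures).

7.369°

X_L = ωL = 7600 Ω
X_C = 1/(ωC) = 10160 Ω
Parallel: admittances add. Y = 1/R + 1/(jωL) + jωC
Y = (0.0002564 − j3.316e-05) S
|Y| = 0.0002585 S → |Z| = 1/|Y| = 3868 Ω, ∠Z = −∠Y = 7.369°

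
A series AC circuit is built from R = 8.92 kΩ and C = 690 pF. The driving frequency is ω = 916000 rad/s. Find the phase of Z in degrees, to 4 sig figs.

X_C = 1/(ωC) = 1582 Ω
Z = 8920 − j1582 Ω
|Z| = √(8920² + 1582²) = 9059 Ω
∠Z = arctan(-1582/8920) = -10.06°

-10.06°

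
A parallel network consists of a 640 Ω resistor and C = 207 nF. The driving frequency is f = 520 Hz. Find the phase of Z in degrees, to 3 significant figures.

ω = 2πf = 3267 rad/s
X_C = 1/(ωC) = 1480 Ω
Parallel: admittances add. Y = 1/R + jωC
Y = (0.00156 + j0.000676) S
|Y| = 0.00170 S → |Z| = 1/|Y| = 587 Ω, ∠Z = −∠Y = -23.4°

-23.4°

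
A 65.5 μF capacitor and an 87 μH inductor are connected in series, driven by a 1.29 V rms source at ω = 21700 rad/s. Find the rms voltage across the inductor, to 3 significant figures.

X_L = ωL = 1.89 Ω
X_C = 1/(ωC) = 0.704 Ω
Net reactance X = X_L − X_C = 1.18 Ω
Z = j1.18 Ω
|Z| = √(0² + 1.18²) = 1.18 Ω
I = V/|Z| = 1.09 A
V_L = I·|Z_L| = 1.09 × 1.89 = 2.06 V

2.06 V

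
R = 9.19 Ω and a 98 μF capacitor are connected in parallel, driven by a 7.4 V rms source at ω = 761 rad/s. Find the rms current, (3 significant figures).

X_C = 1/(ωC) = 13.4 Ω
Parallel: admittances add. Y = 1/R + jωC
Y = (0.109 + j0.0746) S
|Y| = 0.132 S → |Z| = 1/|Y| = 7.58 Ω, ∠Z = −∠Y = -34.4°
I = V/|Z| = 7.4/7.58 = 976 mA

976 mA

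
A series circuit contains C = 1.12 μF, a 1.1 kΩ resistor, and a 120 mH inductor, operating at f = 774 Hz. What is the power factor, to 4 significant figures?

0.9398

ω = 2πf = 4863 rad/s
X_L = ωL = 583.6 Ω
X_C = 1/(ωC) = 183.6 Ω
Net reactance X = X_L − X_C = 400.0 Ω
Z = 1100 + j400.0 Ω
|Z| = √(1100² + 400.0²) = 1170 Ω
∠Z = arctan(400.0/1100) = 19.98°
cos φ = cos(19.98°) = 0.9398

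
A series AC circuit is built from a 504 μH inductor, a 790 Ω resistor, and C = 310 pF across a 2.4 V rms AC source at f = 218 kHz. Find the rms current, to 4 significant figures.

ω = 2πf = 1.37e+06 rad/s
X_L = ωL = 690.3 Ω
X_C = 1/(ωC) = 2355 Ω
Net reactance X = X_L − X_C = -1665 Ω
Z = 790.0 − j1665 Ω
|Z| = √(790.0² + 1665²) = 1843 Ω
I = V/|Z| = 2.4/1843 = 1.302 mA

1.302 mA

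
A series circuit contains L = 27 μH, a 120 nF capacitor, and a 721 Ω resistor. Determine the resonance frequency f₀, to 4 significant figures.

ω₀ = 1/√(LC) = 1/√(2.7e-05 × 1.2e-07) = 555600 rad/s
f₀ = ω₀/(2π) = 88.42 kHz

88.42 kHz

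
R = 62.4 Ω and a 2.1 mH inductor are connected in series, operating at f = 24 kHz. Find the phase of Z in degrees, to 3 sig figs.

78.9°

ω = 2πf = 150800 rad/s
X_L = ωL = 317 Ω
Z = 62.4 + j317 Ω
|Z| = √(62.4² + 317²) = 323 Ω
∠Z = arctan(317/62.4) = 78.9°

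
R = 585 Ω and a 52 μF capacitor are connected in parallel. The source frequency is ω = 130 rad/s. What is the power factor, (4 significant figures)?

X_C = 1/(ωC) = 147.9 Ω
Parallel: admittances add. Y = 1/R + jωC
Y = (0.001709 + j0.006760) S
|Y| = 0.006973 S → |Z| = 1/|Y| = 143.4 Ω, ∠Z = −∠Y = -75.81°
cos φ = cos(-75.81°) = 0.2452

0.2452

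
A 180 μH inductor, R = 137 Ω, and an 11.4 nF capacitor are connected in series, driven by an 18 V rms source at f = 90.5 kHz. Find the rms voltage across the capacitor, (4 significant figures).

ω = 2πf = 568600 rad/s
X_L = ωL = 102.4 Ω
X_C = 1/(ωC) = 154.3 Ω
Net reactance X = X_L − X_C = -51.91 Ω
Z = 137.0 − j51.91 Ω
|Z| = √(137.0² + 51.91²) = 146.5 Ω
I = V/|Z| = 122.9 mA
V_C = I·|Z_C| = 0.1229 × 154.3 = 18.95 V

18.95 V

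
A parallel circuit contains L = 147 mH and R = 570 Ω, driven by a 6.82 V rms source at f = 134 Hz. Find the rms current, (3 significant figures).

ω = 2πf = 841.9 rad/s
X_L = ωL = 124 Ω
Parallel: admittances add. Y = 1/R + 1/(jωL)
Y = (0.00175 − j0.00808) S
|Y| = 0.00827 S → |Z| = 1/|Y| = 121 Ω, ∠Z = −∠Y = 77.7°
I = V/|Z| = 6.82/121 = 56.4 mA

56.4 mA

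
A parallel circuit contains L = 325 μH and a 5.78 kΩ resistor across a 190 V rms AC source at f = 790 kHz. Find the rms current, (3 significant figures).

ω = 2πf = 4.964e+06 rad/s
X_L = ωL = 1610 Ω
Parallel: admittances add. Y = 1/R + 1/(jωL)
Y = (0.000173 − j0.000620) S
|Y| = 0.000644 S → |Z| = 1/|Y| = 1550 Ω, ∠Z = −∠Y = 74.4°
I = V/|Z| = 190/1550 = 122 mA

122 mA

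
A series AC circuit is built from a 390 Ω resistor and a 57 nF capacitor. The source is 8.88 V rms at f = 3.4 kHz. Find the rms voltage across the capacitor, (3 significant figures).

ω = 2πf = 21360 rad/s
X_C = 1/(ωC) = 821 Ω
Z = 390 − j821 Ω
|Z| = √(390² + 821²) = 909 Ω
I = V/|Z| = 9.77 mA
V_C = I·|Z_C| = 0.00977 × 821 = 8.02 V

8.02 V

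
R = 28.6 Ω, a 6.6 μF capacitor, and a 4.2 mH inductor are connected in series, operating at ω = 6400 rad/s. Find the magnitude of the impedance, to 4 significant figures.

28.78 Ω

X_L = ωL = 26.88 Ω
X_C = 1/(ωC) = 23.67 Ω
Net reactance X = X_L − X_C = 3.206 Ω
Z = 28.60 + j3.206 Ω
|Z| = √(28.60² + 3.206²) = 28.78 Ω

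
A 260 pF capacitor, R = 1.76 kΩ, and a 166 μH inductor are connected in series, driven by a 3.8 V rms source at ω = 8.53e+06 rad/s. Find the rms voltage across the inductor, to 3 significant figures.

2.68 V

X_L = ωL = 1420 Ω
X_C = 1/(ωC) = 451 Ω
Net reactance X = X_L − X_C = 965 Ω
Z = 1760 + j965 Ω
|Z| = √(1760² + 965²) = 2010 Ω
I = V/|Z| = 1.89 mA
V_L = I·|Z_L| = 0.00189 × 1420 = 2.68 V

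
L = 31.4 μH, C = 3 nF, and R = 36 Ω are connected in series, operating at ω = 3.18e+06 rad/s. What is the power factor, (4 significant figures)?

X_L = ωL = 99.85 Ω
X_C = 1/(ωC) = 104.8 Ω
Net reactance X = X_L − X_C = -4.970 Ω
Z = 36.00 − j4.970 Ω
|Z| = √(36.00² + 4.970²) = 36.34 Ω
∠Z = arctan(-4.970/36.00) = -7.860°
cos φ = cos(-7.860°) = 0.9906

0.9906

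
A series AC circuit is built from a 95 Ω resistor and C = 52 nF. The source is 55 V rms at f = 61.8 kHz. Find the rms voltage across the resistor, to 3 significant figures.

48.8 V

ω = 2πf = 388300 rad/s
X_C = 1/(ωC) = 49.5 Ω
Z = 95.0 − j49.5 Ω
|Z| = √(95.0² + 49.5²) = 107 Ω
I = V/|Z| = 513 mA
V_R = I·|Z_R| = 0.513 × 95.0 = 48.8 V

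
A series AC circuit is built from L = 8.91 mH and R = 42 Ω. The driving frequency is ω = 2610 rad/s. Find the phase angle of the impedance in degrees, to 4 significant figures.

28.97°

X_L = ωL = 23.26 Ω
Z = 42.00 + j23.26 Ω
|Z| = √(42.00² + 23.26²) = 48.01 Ω
∠Z = arctan(23.26/42.00) = 28.97°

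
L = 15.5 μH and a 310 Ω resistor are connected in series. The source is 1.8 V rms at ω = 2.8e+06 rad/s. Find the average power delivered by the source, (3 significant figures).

X_L = ωL = 43.4 Ω
Z = 310 + j43.4 Ω
|Z| = √(310² + 43.4²) = 313 Ω
∠Z = arctan(43.4/310) = 7.97°
I = V/|Z| = 5.75 mA
P = VI cos φ = 1.8 × 0.00575 × cos(7.97°) = 10.3 mW

10.3 mW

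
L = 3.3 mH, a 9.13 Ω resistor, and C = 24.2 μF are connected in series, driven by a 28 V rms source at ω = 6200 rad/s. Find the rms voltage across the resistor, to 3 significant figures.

15.5 V

X_L = ωL = 20.5 Ω
X_C = 1/(ωC) = 6.66 Ω
Net reactance X = X_L − X_C = 13.8 Ω
Z = 9.13 + j13.8 Ω
|Z| = √(9.13² + 13.8²) = 16.5 Ω
I = V/|Z| = 1.69 A
V_R = I·|Z_R| = 1.69 × 9.13 = 15.5 V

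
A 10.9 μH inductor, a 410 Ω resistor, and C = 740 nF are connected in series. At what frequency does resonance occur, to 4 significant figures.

56.04 kHz

ω₀ = 1/√(LC) = 1/√(1.09e-05 × 7.4e-07) = 352100 rad/s
f₀ = ω₀/(2π) = 56.04 kHz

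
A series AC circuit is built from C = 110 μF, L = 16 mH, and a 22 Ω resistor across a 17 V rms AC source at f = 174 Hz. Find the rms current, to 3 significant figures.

713 mA

ω = 2πf = 1093 rad/s
X_L = ωL = 17.5 Ω
X_C = 1/(ωC) = 8.32 Ω
Net reactance X = X_L − X_C = 9.18 Ω
Z = 22.0 + j9.18 Ω
|Z| = √(22.0² + 9.18²) = 23.8 Ω
I = V/|Z| = 17/23.8 = 713 mA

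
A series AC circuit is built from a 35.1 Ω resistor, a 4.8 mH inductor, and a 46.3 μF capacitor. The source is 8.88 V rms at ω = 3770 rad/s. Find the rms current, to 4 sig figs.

238.6 mA

X_L = ωL = 18.10 Ω
X_C = 1/(ωC) = 5.729 Ω
Net reactance X = X_L − X_C = 12.37 Ω
Z = 35.10 + j12.37 Ω
|Z| = √(35.10² + 12.37²) = 37.21 Ω
I = V/|Z| = 8.88/37.21 = 238.6 mA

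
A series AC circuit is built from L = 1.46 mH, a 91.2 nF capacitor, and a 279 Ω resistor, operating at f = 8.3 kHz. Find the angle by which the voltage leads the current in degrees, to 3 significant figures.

ω = 2πf = 52150 rad/s
X_L = ωL = 76.1 Ω
X_C = 1/(ωC) = 210 Ω
Net reactance X = X_L − X_C = -134 Ω
Z = 279 − j134 Ω
|Z| = √(279² + 134²) = 310 Ω
∠Z = arctan(-134/279) = -25.7°

-25.7°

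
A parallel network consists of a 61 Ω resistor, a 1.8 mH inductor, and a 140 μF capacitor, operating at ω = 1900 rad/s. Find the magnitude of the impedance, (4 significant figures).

32.18 Ω

X_L = ωL = 3.420 Ω
X_C = 1/(ωC) = 3.759 Ω
Parallel: admittances add. Y = 1/R + 1/(jωL) + jωC
Y = (0.01639 − j0.02640) S
|Y| = 0.03107 S → |Z| = 1/|Y| = 32.18 Ω, ∠Z = −∠Y = 58.16°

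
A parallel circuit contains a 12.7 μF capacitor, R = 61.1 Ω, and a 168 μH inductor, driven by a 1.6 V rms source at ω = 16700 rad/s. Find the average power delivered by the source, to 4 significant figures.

41.90 mW

X_L = ωL = 2.806 Ω
X_C = 1/(ωC) = 4.715 Ω
Parallel: admittances add. Y = 1/R + 1/(jωL) + jωC
Y = (0.01637 − j0.1443) S
|Y| = 0.1453 S → |Z| = 1/|Y| = 6.884 Ω, ∠Z = −∠Y = 83.53°
I = V/|Z| = 232.4 mA
P = VI cos φ = 1.6 × 0.2324 × cos(83.53°) = 41.90 mW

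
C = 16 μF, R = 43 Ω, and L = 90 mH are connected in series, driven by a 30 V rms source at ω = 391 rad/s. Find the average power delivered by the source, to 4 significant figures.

2.226 W

X_L = ωL = 35.19 Ω
X_C = 1/(ωC) = 159.8 Ω
Net reactance X = X_L − X_C = -124.7 Ω
Z = 43.00 − j124.7 Ω
|Z| = √(43.00² + 124.7²) = 131.9 Ω
∠Z = arctan(-124.7/43.00) = -70.97°
I = V/|Z| = 227.5 mA
P = VI cos φ = 30 × 0.2275 × cos(-70.97°) = 2.226 W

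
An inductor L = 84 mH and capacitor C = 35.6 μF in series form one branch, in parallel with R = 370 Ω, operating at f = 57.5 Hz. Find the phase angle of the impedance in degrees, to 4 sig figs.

ω = 2πf = 361.3 rad/s
X_L = ωL = 30.35 Ω
X_C = 1/(ωC) = 77.75 Ω
Branch 1: Z₁ = R = 370.0 Ω
Branch 2 (series LC): Z₂ = j(X_L − X_C) = −j47.40 Ω
Parallel: Z = Z₁Z₂/(Z₁+Z₂), |Z| = 47.02 Ω, ∠Z = -82.70°

-82.70°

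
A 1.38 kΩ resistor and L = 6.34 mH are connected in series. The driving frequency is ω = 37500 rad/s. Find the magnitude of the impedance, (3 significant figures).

X_L = ωL = 238 Ω
Z = 1380 + j238 Ω
|Z| = √(1380² + 238²) = 1400 Ω

1400 Ω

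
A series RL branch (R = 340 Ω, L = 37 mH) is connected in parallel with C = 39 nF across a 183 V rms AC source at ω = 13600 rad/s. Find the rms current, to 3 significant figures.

227 mA

X_L = ωL = 503 Ω
X_C = 1/(ωC) = 1890 Ω
Branch 1 (R+jX_L): Z₁ = 340 + j503 Ω, |Z₁| = 607 Ω
Branch 2 (−jX_C): Z₂ = −j1890 Ω
Parallel: Z = Z₁Z₂/(Z₁+Z₂), |Z| = 804 Ω, ∠Z = 42.1°
I = V/|Z| = 183/804 = 227 mA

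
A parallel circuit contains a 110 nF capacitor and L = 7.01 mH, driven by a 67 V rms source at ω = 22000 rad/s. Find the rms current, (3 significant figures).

X_L = ωL = 154 Ω
X_C = 1/(ωC) = 413 Ω
Parallel: admittances add. Y = 1/(jωL) + jωC
Y = (0 − j0.00406) S
|Y| = 0.00406 S → |Z| = 1/|Y| = 246 Ω, ∠Z = −∠Y = 90.0°
I = V/|Z| = 67/246 = 272 mA

272 mA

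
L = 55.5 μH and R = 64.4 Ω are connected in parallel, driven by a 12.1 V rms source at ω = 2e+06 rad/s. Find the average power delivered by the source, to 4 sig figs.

X_L = ωL = 111.0 Ω
Parallel: admittances add. Y = 1/R + 1/(jωL)
Y = (0.01553 − j0.009009) S
|Y| = 0.01795 S → |Z| = 1/|Y| = 55.70 Ω, ∠Z = −∠Y = 30.12°
I = V/|Z| = 217.2 mA
P = VI cos φ = 12.1 × 0.2172 × cos(30.12°) = 2.273 W

2.273 W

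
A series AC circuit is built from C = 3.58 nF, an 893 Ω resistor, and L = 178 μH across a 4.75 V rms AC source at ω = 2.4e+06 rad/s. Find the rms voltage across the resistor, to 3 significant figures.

4.49 V

X_L = ωL = 427 Ω
X_C = 1/(ωC) = 116 Ω
Net reactance X = X_L − X_C = 311 Ω
Z = 893 + j311 Ω
|Z| = √(893² + 311²) = 946 Ω
I = V/|Z| = 5.02 mA
V_R = I·|Z_R| = 0.00502 × 893 = 4.49 V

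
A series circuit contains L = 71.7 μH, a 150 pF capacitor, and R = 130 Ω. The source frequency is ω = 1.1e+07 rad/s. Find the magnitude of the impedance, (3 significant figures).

224 Ω

X_L = ωL = 789 Ω
X_C = 1/(ωC) = 606 Ω
Net reactance X = X_L − X_C = 183 Ω
Z = 130 + j183 Ω
|Z| = √(130² + 183²) = 224 Ω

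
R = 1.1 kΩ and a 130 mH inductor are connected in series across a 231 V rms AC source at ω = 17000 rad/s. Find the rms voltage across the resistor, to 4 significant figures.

102.9 V

X_L = ωL = 2210 Ω
Z = 1100 + j2210 Ω
|Z| = √(1100² + 2210²) = 2469 Ω
I = V/|Z| = 93.57 mA
V_R = I·|Z_R| = 0.09357 × 1100 = 102.9 V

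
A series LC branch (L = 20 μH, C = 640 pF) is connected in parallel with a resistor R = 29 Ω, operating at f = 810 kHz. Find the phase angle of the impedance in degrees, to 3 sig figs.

-8.04°

ω = 2πf = 5.089e+06 rad/s
X_L = ωL = 102 Ω
X_C = 1/(ωC) = 307 Ω
Branch 1: Z₁ = R = 29.0 Ω
Branch 2 (series LC): Z₂ = j(X_L − X_C) = −j205 Ω
Parallel: Z = Z₁Z₂/(Z₁+Z₂), |Z| = 28.7 Ω, ∠Z = -8.04°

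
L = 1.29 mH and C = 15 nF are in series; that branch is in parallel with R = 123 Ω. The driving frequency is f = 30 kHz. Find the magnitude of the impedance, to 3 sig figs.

82.2 Ω

ω = 2πf = 188500 rad/s
X_L = ωL = 243 Ω
X_C = 1/(ωC) = 354 Ω
Branch 1: Z₁ = R = 123 Ω
Branch 2 (series LC): Z₂ = j(X_L − X_C) = −j111 Ω
Parallel: Z = Z₁Z₂/(Z₁+Z₂), |Z| = 82.2 Ω, ∠Z = -48.1°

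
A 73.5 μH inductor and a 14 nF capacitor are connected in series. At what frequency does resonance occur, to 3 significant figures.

157 kHz

ω₀ = 1/√(LC) = 1/√(7.35e-05 × 1.4e-08) = 985800 rad/s
f₀ = ω₀/(2π) = 157 kHz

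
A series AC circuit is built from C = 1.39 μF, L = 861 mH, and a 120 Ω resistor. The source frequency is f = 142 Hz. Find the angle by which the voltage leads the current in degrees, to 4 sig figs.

-17.63°

ω = 2πf = 892.2 rad/s
X_L = ωL = 768.2 Ω
X_C = 1/(ωC) = 806.3 Ω
Net reactance X = X_L − X_C = -38.14 Ω
Z = 120.0 − j38.14 Ω
|Z| = √(120.0² + 38.14²) = 125.9 Ω
∠Z = arctan(-38.14/120.0) = -17.63°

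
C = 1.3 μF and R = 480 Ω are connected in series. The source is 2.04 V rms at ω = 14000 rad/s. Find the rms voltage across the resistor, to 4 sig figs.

X_C = 1/(ωC) = 54.95 Ω
Z = 480.0 − j54.95 Ω
|Z| = √(480.0² + 54.95²) = 483.1 Ω
I = V/|Z| = 4.222 mA
V_R = I·|Z_R| = 0.004222 × 480.0 = 2.027 V

2.027 V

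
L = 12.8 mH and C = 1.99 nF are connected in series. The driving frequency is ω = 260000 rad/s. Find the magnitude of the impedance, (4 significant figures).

1395 Ω

X_L = ωL = 3328 Ω
X_C = 1/(ωC) = 1933 Ω
Net reactance X = X_L − X_C = 1395 Ω
Z = j1395 Ω
|Z| = √(0² + 1395²) = 1395 Ω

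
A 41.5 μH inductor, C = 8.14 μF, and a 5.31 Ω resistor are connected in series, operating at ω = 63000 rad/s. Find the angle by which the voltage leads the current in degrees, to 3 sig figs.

X_L = ωL = 2.61 Ω
X_C = 1/(ωC) = 1.95 Ω
Net reactance X = X_L − X_C = 0.664 Ω
Z = 5.31 + j0.664 Ω
|Z| = √(5.31² + 0.664²) = 5.35 Ω
∠Z = arctan(0.664/5.31) = 7.13°

7.13°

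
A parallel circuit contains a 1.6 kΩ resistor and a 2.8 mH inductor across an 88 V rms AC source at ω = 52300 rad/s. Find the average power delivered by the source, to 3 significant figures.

4.84 W

X_L = ωL = 146 Ω
Parallel: admittances add. Y = 1/R + 1/(jωL)
Y = (0.000625 − j0.00683) S
|Y| = 0.00686 S → |Z| = 1/|Y| = 146 Ω, ∠Z = −∠Y = 84.8°
I = V/|Z| = 603 mA
P = VI cos φ = 88 × 0.603 × cos(84.8°) = 4.84 W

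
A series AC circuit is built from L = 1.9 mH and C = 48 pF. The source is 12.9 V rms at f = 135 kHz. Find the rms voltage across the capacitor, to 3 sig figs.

13.8 V

ω = 2πf = 848200 rad/s
X_L = ωL = 1610 Ω
X_C = 1/(ωC) = 24600 Ω
Net reactance X = X_L − X_C = -22900 Ω
Z = − j22900 Ω
|Z| = √(0² + 22900²) = 22900 Ω
I = V/|Z| = 562 μA
V_C = I·|Z_C| = 0.000562 × 24600 = 13.8 V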